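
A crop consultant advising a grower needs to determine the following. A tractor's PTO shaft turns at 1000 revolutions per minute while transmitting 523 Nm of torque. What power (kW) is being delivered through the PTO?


P = 2*pi*n*T / 60000
  = 2*pi * 1000 * 523 / 60000
  = 3286105.92 / 60000
  = 54.77 kW


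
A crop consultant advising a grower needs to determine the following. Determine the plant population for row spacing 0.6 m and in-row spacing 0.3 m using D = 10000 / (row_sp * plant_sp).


D = 10000 / (row_sp * plant_sp)
  = 10000 / (0.6 * 0.3)
  = 10000 / 0.1800
  = 55555.56 plants/ha


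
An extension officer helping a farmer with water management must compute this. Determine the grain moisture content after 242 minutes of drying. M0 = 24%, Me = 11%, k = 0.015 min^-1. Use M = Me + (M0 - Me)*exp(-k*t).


M = Me + (M0 - Me) * e^(-k*t)
  = 11 + (24 - 11) * e^(-0.015*242)
  = 11 + 13 * e^(-3.630)
  = 11 + 13 * 0.02652
  = 11 + 0.3447
  = 11.34%


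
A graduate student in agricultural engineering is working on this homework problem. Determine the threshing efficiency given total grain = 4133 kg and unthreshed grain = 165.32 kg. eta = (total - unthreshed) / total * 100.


eta = (total - unthreshed) / total * 100
    = (4133 - 165.32) / 4133 * 100
    = 3967.68 / 4133 * 100
    = 96%


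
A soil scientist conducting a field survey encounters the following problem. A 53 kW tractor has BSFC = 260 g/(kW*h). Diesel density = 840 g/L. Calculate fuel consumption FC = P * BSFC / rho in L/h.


FC = P * BSFC / rho_fuel
   = 53 * 260 / 840
   = 13780 / 840
   = 16.40 L/h


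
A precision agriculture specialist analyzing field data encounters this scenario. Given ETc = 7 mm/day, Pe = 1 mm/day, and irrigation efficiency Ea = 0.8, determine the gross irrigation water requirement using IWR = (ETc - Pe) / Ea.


IWR = (ETc - Pe) / Ea
    = (7 - 1) / 0.8
    = 6 / 0.8
    = 7.50 mm/day


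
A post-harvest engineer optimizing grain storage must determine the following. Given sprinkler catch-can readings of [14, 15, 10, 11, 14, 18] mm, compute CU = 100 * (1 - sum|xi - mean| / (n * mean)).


xbar = 82 / 6 = 13.667
sum|xi - xbar| = 12.667
CU = 100 * (1 - 12.667 / (6 * 13.667))
   = 100 * (1 - 0.1545)
   = 84.55%


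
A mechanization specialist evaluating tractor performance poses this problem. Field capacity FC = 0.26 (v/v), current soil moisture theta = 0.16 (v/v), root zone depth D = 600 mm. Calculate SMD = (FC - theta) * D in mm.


SMD = (FC - theta) * D
    = (0.26 - 0.16) * 600
    = 0.100 * 600
    = 60 mm


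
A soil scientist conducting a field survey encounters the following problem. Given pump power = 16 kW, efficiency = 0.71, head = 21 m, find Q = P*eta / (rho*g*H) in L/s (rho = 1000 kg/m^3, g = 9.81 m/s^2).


Q = (P * 1000 * eta) / (rho * g * H)
  = (16 * 1000 * 0.71) / (1000 * 9.81 * 21)
  = 11360 / 206010
  = 0.05514 m^3/s = 55.14 L/s


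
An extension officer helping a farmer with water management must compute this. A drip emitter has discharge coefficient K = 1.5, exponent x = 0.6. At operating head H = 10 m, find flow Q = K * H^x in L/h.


Q = K * H^x
  = 1.5 * 10^0.6
  = 1.5 * 3.9811
  = 5.97 L/h


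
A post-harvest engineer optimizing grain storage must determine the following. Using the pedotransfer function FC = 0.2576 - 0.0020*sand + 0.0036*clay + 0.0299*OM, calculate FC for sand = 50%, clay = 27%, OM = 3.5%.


FC = 0.2576 - 0.0020*50 + 0.0036*27 + 0.0299*3.5
   = 0.2576 - 0.1000 + 0.0972 + 0.1047
   = 0.3595


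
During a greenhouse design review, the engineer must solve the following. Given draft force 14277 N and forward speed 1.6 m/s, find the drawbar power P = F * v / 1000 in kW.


P = F * v / 1000
  = 14277 * 1.6 / 1000
  = 22843.20 / 1000
  = 22.84 kW


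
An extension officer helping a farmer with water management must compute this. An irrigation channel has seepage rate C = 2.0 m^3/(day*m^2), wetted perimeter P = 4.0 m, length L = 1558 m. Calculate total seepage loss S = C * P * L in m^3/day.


S = C * P * L
  = 2.0 * 4.0 * 1558
  = 12464 m^3/day


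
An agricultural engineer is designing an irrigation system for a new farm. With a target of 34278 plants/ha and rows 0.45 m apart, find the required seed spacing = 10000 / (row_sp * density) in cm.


spacing = 10000 / (row_sp * density)
        = 10000 / (0.45 * 34278)
        = 10000 / 15425.10
        = 0.64829 m = 64.83 cm


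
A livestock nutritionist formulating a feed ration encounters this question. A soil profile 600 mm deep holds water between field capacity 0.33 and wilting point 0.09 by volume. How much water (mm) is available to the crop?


AW = (FC - WP) * D
   = (0.33 - 0.09) * 600
   = 0.24 * 600
   = 144 mm


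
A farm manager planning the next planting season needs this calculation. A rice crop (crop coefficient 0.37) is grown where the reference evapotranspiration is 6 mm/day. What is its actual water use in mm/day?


ETc = Kc * ET0
    = 0.37 * 6
    = 2.22 mm/day


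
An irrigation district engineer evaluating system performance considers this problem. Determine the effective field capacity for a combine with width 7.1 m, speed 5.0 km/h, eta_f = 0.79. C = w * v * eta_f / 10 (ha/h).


C = w * v * eta_f / 10
  = 7.1 * 5.0 * 0.79 / 10
  = 28.05 / 10
  = 2.80 ha/h


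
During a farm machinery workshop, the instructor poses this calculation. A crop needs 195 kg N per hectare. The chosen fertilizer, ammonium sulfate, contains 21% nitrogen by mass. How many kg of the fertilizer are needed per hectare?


Rate = N_required / (N_content / 100)
     = 195 / (21 / 100)
     = 195 / 0.21
     = 928.57 kg/ha


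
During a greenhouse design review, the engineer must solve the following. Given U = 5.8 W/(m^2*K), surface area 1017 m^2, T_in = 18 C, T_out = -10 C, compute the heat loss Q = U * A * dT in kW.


dT = 18 - (-10) = 28 K
Q = U * A * dT
  = 5.8 * 1017 * 28
  = 165160.80 W = 165.16 kW


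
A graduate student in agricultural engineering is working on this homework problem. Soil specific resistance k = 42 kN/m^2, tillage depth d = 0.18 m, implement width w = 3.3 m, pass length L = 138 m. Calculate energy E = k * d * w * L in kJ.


E = k * d * w * L
  = 42 * 0.18 * 3.3 * 138
  = 3442.82 kJ


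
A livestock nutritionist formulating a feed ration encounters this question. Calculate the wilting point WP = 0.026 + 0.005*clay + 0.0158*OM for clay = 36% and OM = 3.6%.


WP = 0.026 + 0.005*36 + 0.0158*3.6
   = 0.026 + 0.1800 + 0.0569
   = 0.2629


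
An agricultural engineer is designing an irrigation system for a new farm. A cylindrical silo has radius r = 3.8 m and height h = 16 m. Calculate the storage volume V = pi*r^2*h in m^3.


V = pi * r^2 * h
  = pi * 3.8^2 * 16
  = pi * 14.44 * 16
  = 725.83 m^3


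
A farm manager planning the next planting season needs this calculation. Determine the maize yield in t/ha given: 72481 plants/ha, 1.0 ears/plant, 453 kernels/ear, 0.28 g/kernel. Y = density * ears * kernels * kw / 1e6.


Y = density * ears * kernels * kw
  = 72481 * 1.0 * 453 * 0.28 g/ha
  = 9193490.04 g/ha
  = 9193.49 kg/ha = 9.19 t/ha


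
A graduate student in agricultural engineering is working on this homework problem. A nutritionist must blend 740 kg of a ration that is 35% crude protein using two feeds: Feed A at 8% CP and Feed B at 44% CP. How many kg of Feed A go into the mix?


parts_A = CP_b - target = 44 - 35 = 9
parts_B = target - CP_a = 35 - 8 = 27
total_parts = 9 + 27 = 36
Feed A = 740 * 9 / 36 = 185 kg
Feed B = 740 * 27 / 36 = 555 kg

185 kg


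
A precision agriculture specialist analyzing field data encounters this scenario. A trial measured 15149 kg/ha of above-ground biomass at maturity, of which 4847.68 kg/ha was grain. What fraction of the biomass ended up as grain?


HI = grain_yield / biomass
   = 4847.68 / 15149
   = 0.32


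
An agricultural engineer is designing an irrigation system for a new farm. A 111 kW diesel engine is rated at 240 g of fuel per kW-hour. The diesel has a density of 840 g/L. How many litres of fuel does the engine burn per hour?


FC = P * BSFC / rho_fuel
   = 111 * 240 / 840
   = 26640 / 840
   = 31.71 L/h


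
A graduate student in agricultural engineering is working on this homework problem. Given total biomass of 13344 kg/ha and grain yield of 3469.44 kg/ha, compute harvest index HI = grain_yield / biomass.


HI = grain_yield / biomass
   = 3469.44 / 13344
   = 0.26


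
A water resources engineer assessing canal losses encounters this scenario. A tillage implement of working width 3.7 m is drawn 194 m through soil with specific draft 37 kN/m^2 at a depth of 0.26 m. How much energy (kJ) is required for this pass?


E = k * d * w * L
  = 37 * 0.26 * 3.7 * 194
  = 6905.24 kJ


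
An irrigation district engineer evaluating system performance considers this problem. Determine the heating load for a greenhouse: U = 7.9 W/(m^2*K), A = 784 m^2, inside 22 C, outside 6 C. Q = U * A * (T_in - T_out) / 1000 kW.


dT = 22 - (6) = 16 K
Q = U * A * dT
  = 7.9 * 784 * 16
  = 99097.60 W = 99.10 kW


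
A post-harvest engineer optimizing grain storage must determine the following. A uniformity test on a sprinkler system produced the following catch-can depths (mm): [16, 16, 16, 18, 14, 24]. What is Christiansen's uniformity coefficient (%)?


xbar = 104 / 6 = 17.333
sum|xi - xbar| = 14.667
CU = 100 * (1 - 14.667 / (6 * 17.333))
   = 100 * (1 - 0.1410)
   = 85.90%


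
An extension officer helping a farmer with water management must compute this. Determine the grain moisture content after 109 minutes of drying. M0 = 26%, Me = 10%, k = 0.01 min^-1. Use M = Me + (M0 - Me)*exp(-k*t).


M = Me + (M0 - Me) * e^(-k*t)
  = 10 + (26 - 10) * e^(-0.01*109)
  = 10 + 16 * e^(-1.090)
  = 10 + 16 * 0.33622
  = 10 + 5.3795
  = 15.38%


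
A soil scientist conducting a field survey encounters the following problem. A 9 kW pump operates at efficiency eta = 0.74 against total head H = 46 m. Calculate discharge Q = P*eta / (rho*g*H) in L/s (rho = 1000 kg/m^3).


Q = (P * 1000 * eta) / (rho * g * H)
  = (9 * 1000 * 0.74) / (1000 * 9.81 * 46)
  = 6660 / 451260
  = 0.01476 m^3/s = 14.76 L/s


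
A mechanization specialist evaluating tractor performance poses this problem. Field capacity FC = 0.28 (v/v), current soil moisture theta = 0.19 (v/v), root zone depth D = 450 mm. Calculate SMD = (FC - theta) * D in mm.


SMD = (FC - theta) * D
    = (0.28 - 0.19) * 450
    = 0.090 * 450
    = 40.50 mm


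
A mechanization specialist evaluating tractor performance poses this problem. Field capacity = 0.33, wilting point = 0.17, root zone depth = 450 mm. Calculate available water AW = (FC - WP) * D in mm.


AW = (FC - WP) * D
   = (0.33 - 0.17) * 450
   = 0.16 * 450
   = 72 mm


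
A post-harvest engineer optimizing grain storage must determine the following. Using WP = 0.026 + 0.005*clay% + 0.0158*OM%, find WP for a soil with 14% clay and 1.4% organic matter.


WP = 0.026 + 0.005*14 + 0.0158*1.4
   = 0.026 + 0.0700 + 0.0221
   = 0.1181


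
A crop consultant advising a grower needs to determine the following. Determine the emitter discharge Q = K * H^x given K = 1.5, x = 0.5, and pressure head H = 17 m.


Q = K * H^x
  = 1.5 * 17^0.5
  = 1.5 * 4.1231
  = 6.18 L/h


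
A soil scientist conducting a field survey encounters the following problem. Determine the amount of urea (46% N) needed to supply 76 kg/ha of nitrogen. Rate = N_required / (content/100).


Rate = N_required / (N_content / 100)
     = 76 / (46 / 100)
     = 76 / 0.46
     = 165.22 kg/ha


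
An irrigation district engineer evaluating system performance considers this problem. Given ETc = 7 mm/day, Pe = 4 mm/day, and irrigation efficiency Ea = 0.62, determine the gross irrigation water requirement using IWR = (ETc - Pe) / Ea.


IWR = (ETc - Pe) / Ea
    = (7 - 4) / 0.62
    = 3 / 0.62
    = 4.84 mm/day


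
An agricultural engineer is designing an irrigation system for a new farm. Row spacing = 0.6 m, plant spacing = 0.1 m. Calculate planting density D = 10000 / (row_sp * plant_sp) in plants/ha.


D = 10000 / (row_sp * plant_sp)
  = 10000 / (0.6 * 0.1)
  = 10000 / 0.0600
  = 166666.67 plants/ha


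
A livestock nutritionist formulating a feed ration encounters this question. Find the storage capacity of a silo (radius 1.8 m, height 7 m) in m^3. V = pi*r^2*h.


V = pi * r^2 * h
  = pi * 1.8^2 * 7
  = pi * 3.24 * 7
  = 71.25 m^3


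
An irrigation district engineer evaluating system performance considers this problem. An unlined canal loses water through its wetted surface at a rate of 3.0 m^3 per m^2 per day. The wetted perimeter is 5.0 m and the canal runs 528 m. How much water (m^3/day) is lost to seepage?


S = C * P * L
  = 3.0 * 5.0 * 528
  = 7920 m^3/day


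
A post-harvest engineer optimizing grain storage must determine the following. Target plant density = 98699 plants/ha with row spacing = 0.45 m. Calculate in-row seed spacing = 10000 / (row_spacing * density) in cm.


spacing = 10000 / (row_sp * density)
        = 10000 / (0.45 * 98699)
        = 10000 / 44414.55
        = 0.22515 m = 22.52 cm


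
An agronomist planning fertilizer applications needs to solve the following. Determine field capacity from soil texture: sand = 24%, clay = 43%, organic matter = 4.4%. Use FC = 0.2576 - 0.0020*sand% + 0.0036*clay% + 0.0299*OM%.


FC = 0.2576 - 0.0020*24 + 0.0036*43 + 0.0299*4.4
   = 0.2576 - 0.0480 + 0.1548 + 0.1316
   = 0.4960


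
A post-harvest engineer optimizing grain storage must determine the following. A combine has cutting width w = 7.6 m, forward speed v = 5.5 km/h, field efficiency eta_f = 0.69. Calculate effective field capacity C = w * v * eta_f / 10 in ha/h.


C = w * v * eta_f / 10
  = 7.6 * 5.5 * 0.69 / 10
  = 28.84 / 10
  = 2.88 ha/h


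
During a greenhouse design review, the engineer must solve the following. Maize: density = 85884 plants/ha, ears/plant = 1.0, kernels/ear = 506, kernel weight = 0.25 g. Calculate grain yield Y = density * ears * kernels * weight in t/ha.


Y = density * ears * kernels * kw
  = 85884 * 1.0 * 506 * 0.25 g/ha
  = 10864326 g/ha
  = 10864.33 kg/ha = 10.86 t/ha


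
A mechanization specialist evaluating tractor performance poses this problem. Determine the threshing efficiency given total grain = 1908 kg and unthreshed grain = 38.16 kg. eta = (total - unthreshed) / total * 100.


eta = (total - unthreshed) / total * 100
    = (1908 - 38.16) / 1908 * 100
    = 1869.84 / 1908 * 100
    = 98%


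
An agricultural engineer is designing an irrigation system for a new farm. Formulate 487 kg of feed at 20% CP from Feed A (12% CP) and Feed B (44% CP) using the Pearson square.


parts_A = CP_b - target = 44 - 20 = 24
parts_B = target - CP_a = 20 - 12 = 8
total_parts = 24 + 8 = 32
Feed A = 487 * 24 / 32 = 365.25 kg
Feed B = 487 * 8 / 32 = 121.75 kg

365.25 kg


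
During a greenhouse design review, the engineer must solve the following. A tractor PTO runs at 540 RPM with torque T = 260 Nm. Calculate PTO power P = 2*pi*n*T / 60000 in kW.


P = 2*pi*n*T / 60000
  = 2*pi * 540 * 260 / 60000
  = 882159.22 / 60000
  = 14.70 kW


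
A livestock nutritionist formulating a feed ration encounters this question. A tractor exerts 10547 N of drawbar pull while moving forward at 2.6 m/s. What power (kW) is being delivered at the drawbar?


P = F * v / 1000
  = 10547 * 2.6 / 1000
  = 27422.20 / 1000
  = 27.42 kW


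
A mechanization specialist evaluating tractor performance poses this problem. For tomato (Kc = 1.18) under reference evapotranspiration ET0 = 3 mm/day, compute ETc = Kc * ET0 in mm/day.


ETc = Kc * ET0
    = 1.18 * 3
    = 3.54 mm/day


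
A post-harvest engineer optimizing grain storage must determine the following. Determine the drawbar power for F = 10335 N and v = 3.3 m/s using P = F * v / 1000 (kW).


P = F * v / 1000
  = 10335 * 3.3 / 1000
  = 34105.50 / 1000
  = 34.11 kW


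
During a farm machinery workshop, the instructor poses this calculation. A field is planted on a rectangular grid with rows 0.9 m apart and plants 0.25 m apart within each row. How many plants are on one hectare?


D = 10000 / (row_sp * plant_sp)
  = 10000 / (0.9 * 0.25)
  = 10000 / 0.2250
  = 44444.44 plants/ha


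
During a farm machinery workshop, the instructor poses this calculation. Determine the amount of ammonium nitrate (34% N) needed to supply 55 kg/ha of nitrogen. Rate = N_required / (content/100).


Rate = N_required / (N_content / 100)
     = 55 / (34 / 100)
     = 55 / 0.34
     = 161.76 kg/ha


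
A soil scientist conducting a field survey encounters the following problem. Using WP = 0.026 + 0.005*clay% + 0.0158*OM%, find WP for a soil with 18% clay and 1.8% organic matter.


WP = 0.026 + 0.005*18 + 0.0158*1.8
   = 0.026 + 0.0900 + 0.0284
   = 0.1444


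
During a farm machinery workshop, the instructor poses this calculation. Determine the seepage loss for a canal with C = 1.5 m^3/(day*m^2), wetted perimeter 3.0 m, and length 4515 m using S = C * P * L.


S = C * P * L
  = 1.5 * 3.0 * 4515
  = 20317.50 m^3/day


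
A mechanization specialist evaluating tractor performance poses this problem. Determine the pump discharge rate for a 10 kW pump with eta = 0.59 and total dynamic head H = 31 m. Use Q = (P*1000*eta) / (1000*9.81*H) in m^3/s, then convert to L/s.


Q = (P * 1000 * eta) / (rho * g * H)
  = (10 * 1000 * 0.59) / (1000 * 9.81 * 31)
  = 5900 / 304110
  = 0.01940 m^3/s = 19.40 L/s


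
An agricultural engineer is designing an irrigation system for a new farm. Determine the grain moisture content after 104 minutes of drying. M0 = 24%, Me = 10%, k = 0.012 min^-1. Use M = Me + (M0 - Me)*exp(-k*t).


M = Me + (M0 - Me) * e^(-k*t)
  = 10 + (24 - 10) * e^(-0.012*104)
  = 10 + 14 * e^(-1.248)
  = 10 + 14 * 0.28708
  = 10 + 4.0191
  = 14.02%


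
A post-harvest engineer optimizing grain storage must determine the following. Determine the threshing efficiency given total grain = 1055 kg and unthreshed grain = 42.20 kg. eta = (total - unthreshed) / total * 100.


eta = (total - unthreshed) / total * 100
    = (1055 - 42.20) / 1055 * 100
    = 1012.80 / 1055 * 100
    = 96%


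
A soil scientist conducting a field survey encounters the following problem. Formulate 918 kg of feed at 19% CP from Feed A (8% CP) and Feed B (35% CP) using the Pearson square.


parts_A = CP_b - target = 35 - 19 = 16
parts_B = target - CP_a = 19 - 8 = 11
total_parts = 16 + 11 = 27
Feed A = 918 * 16 / 27 = 544 kg
Feed B = 918 * 11 / 27 = 374 kg

544 kg


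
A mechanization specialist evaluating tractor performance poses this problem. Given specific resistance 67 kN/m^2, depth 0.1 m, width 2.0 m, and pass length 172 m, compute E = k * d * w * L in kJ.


E = k * d * w * L
  = 67 * 0.1 * 2.0 * 172
  = 2304.80 kJ


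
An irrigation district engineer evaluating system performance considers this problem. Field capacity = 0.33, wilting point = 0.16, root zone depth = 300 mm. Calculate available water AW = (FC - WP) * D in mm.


AW = (FC - WP) * D
   = (0.33 - 0.16) * 300
   = 0.17 * 300
   = 51 mm


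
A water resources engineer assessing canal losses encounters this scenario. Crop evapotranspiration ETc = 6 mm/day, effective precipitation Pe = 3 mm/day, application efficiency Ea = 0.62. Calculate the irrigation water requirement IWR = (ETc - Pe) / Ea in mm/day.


IWR = (ETc - Pe) / Ea
    = (6 - 3) / 0.62
    = 3 / 0.62
    = 4.84 mm/day


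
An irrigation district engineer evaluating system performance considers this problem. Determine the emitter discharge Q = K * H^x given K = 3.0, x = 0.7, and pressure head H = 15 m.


Q = K * H^x
  = 3.0 * 15^0.7
  = 3.0 * 6.6568
  = 19.97 L/h


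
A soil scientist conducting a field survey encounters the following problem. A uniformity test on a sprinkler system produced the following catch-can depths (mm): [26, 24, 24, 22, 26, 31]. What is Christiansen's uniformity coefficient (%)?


xbar = 153 / 6 = 25.500
sum|xi - xbar| = 13
CU = 100 * (1 - 13 / (6 * 25.500))
   = 100 * (1 - 0.0850)
   = 91.50%


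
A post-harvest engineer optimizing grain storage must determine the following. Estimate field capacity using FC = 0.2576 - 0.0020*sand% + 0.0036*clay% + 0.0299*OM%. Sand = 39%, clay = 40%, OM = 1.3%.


FC = 0.2576 - 0.0020*39 + 0.0036*40 + 0.0299*1.3
   = 0.2576 - 0.0780 + 0.1440 + 0.0389
   = 0.3625


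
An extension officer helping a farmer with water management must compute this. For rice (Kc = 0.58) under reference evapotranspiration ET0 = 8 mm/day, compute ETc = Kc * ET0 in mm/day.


ETc = Kc * ET0
    = 0.58 * 8
    = 4.64 mm/day


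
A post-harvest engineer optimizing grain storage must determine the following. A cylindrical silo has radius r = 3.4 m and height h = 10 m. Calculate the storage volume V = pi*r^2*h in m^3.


V = pi * r^2 * h
  = pi * 3.4^2 * 10
  = pi * 11.56 * 10
  = 363.17 m^3


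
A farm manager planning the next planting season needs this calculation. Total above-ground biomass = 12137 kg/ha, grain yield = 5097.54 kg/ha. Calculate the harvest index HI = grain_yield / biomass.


HI = grain_yield / biomass
   = 5097.54 / 12137
   = 0.42


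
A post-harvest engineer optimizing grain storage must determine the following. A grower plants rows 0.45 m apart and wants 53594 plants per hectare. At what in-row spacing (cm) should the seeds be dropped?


spacing = 10000 / (row_sp * density)
        = 10000 / (0.45 * 53594)
        = 10000 / 24117.30
        = 0.41464 m = 41.46 cm


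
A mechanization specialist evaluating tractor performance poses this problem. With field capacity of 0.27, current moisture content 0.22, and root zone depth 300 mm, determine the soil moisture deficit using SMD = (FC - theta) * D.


SMD = (FC - theta) * D
    = (0.27 - 0.22) * 300
    = 0.050 * 300
    = 15 mm


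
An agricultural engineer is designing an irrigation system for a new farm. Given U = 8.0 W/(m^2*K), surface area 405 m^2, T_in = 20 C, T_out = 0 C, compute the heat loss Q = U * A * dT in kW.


dT = 20 - (0) = 20 K
Q = U * A * dT
  = 8.0 * 405 * 20
  = 64800 W = 64.80 kW


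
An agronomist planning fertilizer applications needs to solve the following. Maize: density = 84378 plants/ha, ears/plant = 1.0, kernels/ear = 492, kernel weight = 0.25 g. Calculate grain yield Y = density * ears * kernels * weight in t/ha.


Y = density * ears * kernels * kw
  = 84378 * 1.0 * 492 * 0.25 g/ha
  = 10378494 g/ha
  = 10378.49 kg/ha = 10.38 t/ha


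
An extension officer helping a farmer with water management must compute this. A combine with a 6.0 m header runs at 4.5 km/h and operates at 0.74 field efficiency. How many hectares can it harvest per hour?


C = w * v * eta_f / 10
  = 6.0 * 4.5 * 0.74 / 10
  = 19.98 / 10
  = 2.00 ha/h


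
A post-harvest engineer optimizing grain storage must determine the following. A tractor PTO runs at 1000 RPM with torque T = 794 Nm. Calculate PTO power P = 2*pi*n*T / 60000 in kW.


P = 2*pi*n*T / 60000
  = 2*pi * 1000 * 794 / 60000
  = 4988849.13 / 60000
  = 83.15 kW


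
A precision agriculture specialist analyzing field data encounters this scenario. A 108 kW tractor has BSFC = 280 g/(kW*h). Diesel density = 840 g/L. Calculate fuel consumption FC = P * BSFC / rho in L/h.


FC = P * BSFC / rho_fuel
   = 108 * 280 / 840
   = 30240 / 840
   = 36 L/h


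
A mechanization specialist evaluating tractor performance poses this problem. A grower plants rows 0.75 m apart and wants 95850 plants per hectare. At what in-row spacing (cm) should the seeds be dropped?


spacing = 10000 / (row_sp * density)
        = 10000 / (0.75 * 95850)
        = 10000 / 71887.50
        = 0.13911 m = 13.91 cm


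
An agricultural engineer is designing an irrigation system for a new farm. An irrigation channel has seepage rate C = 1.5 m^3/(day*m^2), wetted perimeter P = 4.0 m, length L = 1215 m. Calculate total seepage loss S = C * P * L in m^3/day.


S = C * P * L
  = 1.5 * 4.0 * 1215
  = 7290 m^3/day


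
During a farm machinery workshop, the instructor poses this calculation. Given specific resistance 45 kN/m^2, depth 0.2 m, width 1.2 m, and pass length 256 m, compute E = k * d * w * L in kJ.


E = k * d * w * L
  = 45 * 0.2 * 1.2 * 256
  = 2764.80 kJ


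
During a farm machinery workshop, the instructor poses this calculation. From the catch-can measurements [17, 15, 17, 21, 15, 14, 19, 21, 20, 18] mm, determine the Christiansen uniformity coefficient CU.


xbar = 177 / 10 = 17.700
sum|xi - xbar| = 21
CU = 100 * (1 - 21 / (10 * 17.700))
   = 100 * (1 - 0.1186)
   = 88.14%


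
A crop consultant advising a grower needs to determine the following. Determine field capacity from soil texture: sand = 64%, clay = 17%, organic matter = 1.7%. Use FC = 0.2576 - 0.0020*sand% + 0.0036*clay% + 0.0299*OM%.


FC = 0.2576 - 0.0020*64 + 0.0036*17 + 0.0299*1.7
   = 0.2576 - 0.1280 + 0.0612 + 0.0508
   = 0.2416


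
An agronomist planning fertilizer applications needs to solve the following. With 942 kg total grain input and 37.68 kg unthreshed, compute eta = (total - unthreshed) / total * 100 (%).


eta = (total - unthreshed) / total * 100
    = (942 - 37.68) / 942 * 100
    = 904.32 / 942 * 100
    = 96%


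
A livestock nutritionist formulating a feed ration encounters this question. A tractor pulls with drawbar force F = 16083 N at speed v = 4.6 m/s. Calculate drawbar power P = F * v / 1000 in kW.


P = F * v / 1000
  = 16083 * 4.6 / 1000
  = 73981.80 / 1000
  = 73.98 kW


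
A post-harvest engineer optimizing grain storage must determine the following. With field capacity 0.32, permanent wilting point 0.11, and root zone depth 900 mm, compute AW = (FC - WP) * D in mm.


AW = (FC - WP) * D
   = (0.32 - 0.11) * 900
   = 0.21 * 900
   = 189 mm


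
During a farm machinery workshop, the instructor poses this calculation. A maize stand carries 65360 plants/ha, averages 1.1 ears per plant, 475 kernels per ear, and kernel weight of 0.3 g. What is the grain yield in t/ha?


Y = density * ears * kernels * kw
  = 65360 * 1.1 * 475 * 0.3 g/ha
  = 10245180 g/ha
  = 10245.18 kg/ha = 10.25 t/ha


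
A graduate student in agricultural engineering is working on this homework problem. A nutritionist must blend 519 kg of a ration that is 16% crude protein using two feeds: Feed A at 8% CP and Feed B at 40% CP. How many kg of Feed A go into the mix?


parts_A = CP_b - target = 40 - 16 = 24
parts_B = target - CP_a = 16 - 8 = 8
total_parts = 24 + 8 = 32
Feed A = 519 * 24 / 32 = 389.25 kg
Feed B = 519 * 8 / 32 = 129.75 kg

389.25 kg


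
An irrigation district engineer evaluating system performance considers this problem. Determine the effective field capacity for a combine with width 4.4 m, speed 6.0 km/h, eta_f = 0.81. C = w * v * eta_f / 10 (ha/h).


C = w * v * eta_f / 10
  = 4.4 * 6.0 * 0.81 / 10
  = 21.38 / 10
  = 2.14 ha/h


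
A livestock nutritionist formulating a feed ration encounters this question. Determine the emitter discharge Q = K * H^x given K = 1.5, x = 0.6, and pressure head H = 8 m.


Q = K * H^x
  = 1.5 * 8^0.6
  = 1.5 * 3.4822
  = 5.22 L/h


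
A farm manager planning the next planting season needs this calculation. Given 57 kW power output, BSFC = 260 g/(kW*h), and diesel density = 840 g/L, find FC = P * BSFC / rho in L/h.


FC = P * BSFC / rho_fuel
   = 57 * 260 / 840
   = 14820 / 840
   = 17.64 L/h


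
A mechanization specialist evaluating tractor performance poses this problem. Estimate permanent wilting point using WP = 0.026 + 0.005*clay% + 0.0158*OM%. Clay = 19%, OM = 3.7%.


WP = 0.026 + 0.005*19 + 0.0158*3.7
   = 0.026 + 0.0950 + 0.0585
   = 0.1795


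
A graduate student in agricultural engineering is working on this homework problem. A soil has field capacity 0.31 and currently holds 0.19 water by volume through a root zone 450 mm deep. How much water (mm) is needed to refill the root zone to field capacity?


SMD = (FC - theta) * D
    = (0.31 - 0.19) * 450
    = 0.120 * 450
    = 54 mm


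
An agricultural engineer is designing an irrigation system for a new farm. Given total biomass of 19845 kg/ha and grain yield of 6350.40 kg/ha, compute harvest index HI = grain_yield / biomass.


HI = grain_yield / biomass
   = 6350.40 / 19845
   = 0.32


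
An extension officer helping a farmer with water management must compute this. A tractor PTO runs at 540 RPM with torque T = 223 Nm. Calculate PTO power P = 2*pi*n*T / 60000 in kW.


P = 2*pi*n*T / 60000
  = 2*pi * 540 * 223 / 60000
  = 756621.17 / 60000
  = 12.61 kW


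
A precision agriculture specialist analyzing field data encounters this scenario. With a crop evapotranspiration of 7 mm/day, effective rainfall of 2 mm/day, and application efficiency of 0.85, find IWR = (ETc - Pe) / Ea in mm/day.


IWR = (ETc - Pe) / Ea
    = (7 - 2) / 0.85
    = 5 / 0.85
    = 5.88 mm/day


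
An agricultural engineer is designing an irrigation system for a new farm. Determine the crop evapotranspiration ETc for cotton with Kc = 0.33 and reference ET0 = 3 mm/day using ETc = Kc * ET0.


ETc = Kc * ET0
    = 0.33 * 3
    = 0.99 mm/day


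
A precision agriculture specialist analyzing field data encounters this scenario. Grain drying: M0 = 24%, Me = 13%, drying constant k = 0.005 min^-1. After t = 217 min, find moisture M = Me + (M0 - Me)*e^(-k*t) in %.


M = Me + (M0 - Me) * e^(-k*t)
  = 13 + (24 - 13) * e^(-0.005*217)
  = 13 + 11 * e^(-1.085)
  = 13 + 11 * 0.33790
  = 13 + 3.7169
  = 16.72%


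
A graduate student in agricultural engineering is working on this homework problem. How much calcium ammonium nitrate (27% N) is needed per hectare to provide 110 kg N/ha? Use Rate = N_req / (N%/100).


Rate = N_required / (N_content / 100)
     = 110 / (27 / 100)
     = 110 / 0.27
     = 407.41 kg/ha


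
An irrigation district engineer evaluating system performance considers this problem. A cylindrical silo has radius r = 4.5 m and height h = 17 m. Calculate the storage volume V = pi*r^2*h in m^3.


V = pi * r^2 * h
  = pi * 4.5^2 * 17
  = pi * 20.25 * 17
  = 1081.49 m^3


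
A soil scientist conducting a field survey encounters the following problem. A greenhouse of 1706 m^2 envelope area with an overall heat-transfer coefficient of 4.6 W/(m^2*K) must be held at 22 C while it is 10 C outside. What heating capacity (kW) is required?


dT = 22 - (10) = 12 K
Q = U * A * dT
  = 4.6 * 1706 * 12
  = 94171.20 W = 94.17 kW


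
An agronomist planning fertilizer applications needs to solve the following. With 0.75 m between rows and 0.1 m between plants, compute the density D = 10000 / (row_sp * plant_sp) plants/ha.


D = 10000 / (row_sp * plant_sp)
  = 10000 / (0.75 * 0.1)
  = 10000 / 0.0750
  = 133333.33 plants/ha


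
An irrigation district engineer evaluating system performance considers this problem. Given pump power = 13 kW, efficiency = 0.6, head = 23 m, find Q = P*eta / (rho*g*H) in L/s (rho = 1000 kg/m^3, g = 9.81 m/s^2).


Q = (P * 1000 * eta) / (rho * g * H)
  = (13 * 1000 * 0.6) / (1000 * 9.81 * 23)
  = 7800 / 225630
  = 0.03457 m^3/s = 34.57 L/s


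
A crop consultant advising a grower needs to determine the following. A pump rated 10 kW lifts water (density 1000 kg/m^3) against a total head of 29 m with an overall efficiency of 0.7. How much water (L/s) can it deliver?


Q = (P * 1000 * eta) / (rho * g * H)
  = (10 * 1000 * 0.7) / (1000 * 9.81 * 29)
  = 7000 / 284490
  = 0.02461 m^3/s = 24.61 L/s


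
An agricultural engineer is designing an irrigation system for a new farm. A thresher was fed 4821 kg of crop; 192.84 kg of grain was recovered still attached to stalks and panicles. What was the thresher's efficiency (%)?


eta = (total - unthreshed) / total * 100
    = (4821 - 192.84) / 4821 * 100
    = 4628.16 / 4821 * 100
    = 96%


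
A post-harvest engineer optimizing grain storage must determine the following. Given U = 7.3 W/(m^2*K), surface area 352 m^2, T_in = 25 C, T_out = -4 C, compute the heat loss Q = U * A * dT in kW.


dT = 25 - (-4) = 29 K
Q = U * A * dT
  = 7.3 * 352 * 29
  = 74518.40 W = 74.52 kW


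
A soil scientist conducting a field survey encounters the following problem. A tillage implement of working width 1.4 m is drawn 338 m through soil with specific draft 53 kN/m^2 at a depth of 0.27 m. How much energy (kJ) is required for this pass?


E = k * d * w * L
  = 53 * 0.27 * 1.4 * 338
  = 6771.49 kJ


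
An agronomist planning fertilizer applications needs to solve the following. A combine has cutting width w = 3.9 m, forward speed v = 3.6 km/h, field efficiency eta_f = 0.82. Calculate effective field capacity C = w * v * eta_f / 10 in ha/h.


C = w * v * eta_f / 10
  = 3.9 * 3.6 * 0.82 / 10
  = 11.51 / 10
  = 1.15 ha/h


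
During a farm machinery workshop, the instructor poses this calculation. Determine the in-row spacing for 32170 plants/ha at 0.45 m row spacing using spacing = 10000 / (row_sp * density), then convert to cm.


spacing = 10000 / (row_sp * density)
        = 10000 / (0.45 * 32170)
        = 10000 / 14476.50
        = 0.69077 m = 69.08 cm


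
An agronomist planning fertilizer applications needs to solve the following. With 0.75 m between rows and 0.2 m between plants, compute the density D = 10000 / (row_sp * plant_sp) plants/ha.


D = 10000 / (row_sp * plant_sp)
  = 10000 / (0.75 * 0.2)
  = 10000 / 0.1500
  = 66666.67 plants/ha


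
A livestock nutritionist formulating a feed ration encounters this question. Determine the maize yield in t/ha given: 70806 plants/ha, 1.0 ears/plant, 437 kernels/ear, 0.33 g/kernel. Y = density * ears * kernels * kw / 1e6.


Y = density * ears * kernels * kw
  = 70806 * 1.0 * 437 * 0.33 g/ha
  = 10210933.26 g/ha
  = 10210.93 kg/ha = 10.21 t/ha


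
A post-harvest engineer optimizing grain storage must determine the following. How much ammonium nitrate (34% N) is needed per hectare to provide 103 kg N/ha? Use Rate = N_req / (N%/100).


Rate = N_required / (N_content / 100)
     = 103 / (34 / 100)
     = 103 / 0.34
     = 302.94 kg/ha


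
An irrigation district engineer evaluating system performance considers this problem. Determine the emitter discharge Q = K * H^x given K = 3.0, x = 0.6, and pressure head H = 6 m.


Q = K * H^x
  = 3.0 * 6^0.6
  = 3.0 * 2.9302
  = 8.79 L/h


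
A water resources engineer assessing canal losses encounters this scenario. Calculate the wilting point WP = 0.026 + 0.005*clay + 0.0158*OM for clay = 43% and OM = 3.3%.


WP = 0.026 + 0.005*43 + 0.0158*3.3
   = 0.026 + 0.2150 + 0.0521
   = 0.2931


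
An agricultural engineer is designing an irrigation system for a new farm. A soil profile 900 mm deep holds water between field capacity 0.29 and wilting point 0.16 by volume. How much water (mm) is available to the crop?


AW = (FC - WP) * D
   = (0.29 - 0.16) * 900
   = 0.13 * 900
   = 117 mm


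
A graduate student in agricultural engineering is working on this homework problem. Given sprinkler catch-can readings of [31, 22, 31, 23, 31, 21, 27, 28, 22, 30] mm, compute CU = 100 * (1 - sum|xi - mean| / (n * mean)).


xbar = 266 / 10 = 26.600
sum|xi - xbar| = 36.800
CU = 100 * (1 - 36.800 / (10 * 26.600))
   = 100 * (1 - 0.1383)
   = 86.17%


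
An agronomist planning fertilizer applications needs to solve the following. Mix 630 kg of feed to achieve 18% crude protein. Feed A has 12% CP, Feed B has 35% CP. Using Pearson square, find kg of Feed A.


parts_A = CP_b - target = 35 - 18 = 17
parts_B = target - CP_a = 18 - 12 = 6
total_parts = 17 + 6 = 23
Feed A = 630 * 17 / 23 = 465.65 kg
Feed B = 630 * 6 / 23 = 164.35 kg

465.65 kg


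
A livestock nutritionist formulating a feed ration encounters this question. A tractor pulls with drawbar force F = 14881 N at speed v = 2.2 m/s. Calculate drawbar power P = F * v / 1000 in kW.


P = F * v / 1000
  = 14881 * 2.2 / 1000
  = 32738.20 / 1000
  = 32.74 kW


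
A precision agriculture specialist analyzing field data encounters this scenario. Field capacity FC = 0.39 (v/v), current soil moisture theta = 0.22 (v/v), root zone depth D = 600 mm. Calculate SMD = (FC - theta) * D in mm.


SMD = (FC - theta) * D
    = (0.39 - 0.22) * 600
    = 0.170 * 600
    = 102 mm


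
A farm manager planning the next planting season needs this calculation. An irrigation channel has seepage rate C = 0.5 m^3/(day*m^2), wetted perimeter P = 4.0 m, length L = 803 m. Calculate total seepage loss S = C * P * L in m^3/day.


S = C * P * L
  = 0.5 * 4.0 * 803
  = 1606 m^3/day


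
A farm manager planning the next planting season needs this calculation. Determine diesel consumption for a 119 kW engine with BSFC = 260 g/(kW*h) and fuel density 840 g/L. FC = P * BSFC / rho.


FC = P * BSFC / rho_fuel
   = 119 * 260 / 840
   = 30940 / 840
   = 36.83 L/h


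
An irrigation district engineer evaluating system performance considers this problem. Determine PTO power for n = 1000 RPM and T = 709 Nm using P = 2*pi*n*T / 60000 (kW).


P = 2*pi*n*T / 60000
  = 2*pi * 1000 * 709 / 60000
  = 4454778.38 / 60000
  = 74.25 kW


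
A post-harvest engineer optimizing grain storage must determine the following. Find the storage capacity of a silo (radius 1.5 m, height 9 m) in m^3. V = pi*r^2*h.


V = pi * r^2 * h
  = pi * 1.5^2 * 9
  = pi * 2.25 * 9
  = 63.62 m^3


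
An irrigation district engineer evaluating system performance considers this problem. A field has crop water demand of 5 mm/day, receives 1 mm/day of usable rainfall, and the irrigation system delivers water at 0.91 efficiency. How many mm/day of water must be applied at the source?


IWR = (ETc - Pe) / Ea
    = (5 - 1) / 0.91
    = 4 / 0.91
    = 4.40 mm/day


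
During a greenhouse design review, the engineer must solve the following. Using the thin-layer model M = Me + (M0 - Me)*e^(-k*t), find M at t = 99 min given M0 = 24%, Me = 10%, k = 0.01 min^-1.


M = Me + (M0 - Me) * e^(-k*t)
  = 10 + (24 - 10) * e^(-0.01*99)
  = 10 + 14 * e^(-0.990)
  = 10 + 14 * 0.37158
  = 10 + 5.2021
  = 15.20%


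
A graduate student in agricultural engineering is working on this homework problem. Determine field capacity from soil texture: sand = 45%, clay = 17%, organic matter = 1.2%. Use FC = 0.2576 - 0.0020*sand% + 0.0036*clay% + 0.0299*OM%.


FC = 0.2576 - 0.0020*45 + 0.0036*17 + 0.0299*1.2
   = 0.2576 - 0.0900 + 0.0612 + 0.0359
   = 0.2647


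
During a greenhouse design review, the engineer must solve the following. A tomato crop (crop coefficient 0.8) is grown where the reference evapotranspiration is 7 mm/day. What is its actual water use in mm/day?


ETc = Kc * ET0
    = 0.8 * 7
    = 5.60 mm/day


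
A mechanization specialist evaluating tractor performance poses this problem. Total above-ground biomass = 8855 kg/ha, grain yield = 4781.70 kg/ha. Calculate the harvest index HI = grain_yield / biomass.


HI = grain_yield / biomass
   = 4781.70 / 8855
   = 0.54


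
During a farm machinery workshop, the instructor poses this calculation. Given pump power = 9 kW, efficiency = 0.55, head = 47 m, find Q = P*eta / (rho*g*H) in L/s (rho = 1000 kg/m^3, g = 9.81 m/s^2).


Q = (P * 1000 * eta) / (rho * g * H)
  = (9 * 1000 * 0.55) / (1000 * 9.81 * 47)
  = 4950 / 461070
  = 0.01074 m^3/s = 10.74 L/s


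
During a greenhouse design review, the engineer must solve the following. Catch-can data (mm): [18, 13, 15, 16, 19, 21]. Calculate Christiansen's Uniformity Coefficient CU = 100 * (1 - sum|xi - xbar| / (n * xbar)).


xbar = 102 / 6 = 17
sum|xi - xbar| = 14
CU = 100 * (1 - 14 / (6 * 17))
   = 100 * (1 - 0.1373)
   = 86.27%


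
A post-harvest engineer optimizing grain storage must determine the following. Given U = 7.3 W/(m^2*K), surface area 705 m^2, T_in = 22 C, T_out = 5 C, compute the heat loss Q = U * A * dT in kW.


dT = 22 - (5) = 17 K
Q = U * A * dT
  = 7.3 * 705 * 17
  = 87490.50 W = 87.49 kW
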